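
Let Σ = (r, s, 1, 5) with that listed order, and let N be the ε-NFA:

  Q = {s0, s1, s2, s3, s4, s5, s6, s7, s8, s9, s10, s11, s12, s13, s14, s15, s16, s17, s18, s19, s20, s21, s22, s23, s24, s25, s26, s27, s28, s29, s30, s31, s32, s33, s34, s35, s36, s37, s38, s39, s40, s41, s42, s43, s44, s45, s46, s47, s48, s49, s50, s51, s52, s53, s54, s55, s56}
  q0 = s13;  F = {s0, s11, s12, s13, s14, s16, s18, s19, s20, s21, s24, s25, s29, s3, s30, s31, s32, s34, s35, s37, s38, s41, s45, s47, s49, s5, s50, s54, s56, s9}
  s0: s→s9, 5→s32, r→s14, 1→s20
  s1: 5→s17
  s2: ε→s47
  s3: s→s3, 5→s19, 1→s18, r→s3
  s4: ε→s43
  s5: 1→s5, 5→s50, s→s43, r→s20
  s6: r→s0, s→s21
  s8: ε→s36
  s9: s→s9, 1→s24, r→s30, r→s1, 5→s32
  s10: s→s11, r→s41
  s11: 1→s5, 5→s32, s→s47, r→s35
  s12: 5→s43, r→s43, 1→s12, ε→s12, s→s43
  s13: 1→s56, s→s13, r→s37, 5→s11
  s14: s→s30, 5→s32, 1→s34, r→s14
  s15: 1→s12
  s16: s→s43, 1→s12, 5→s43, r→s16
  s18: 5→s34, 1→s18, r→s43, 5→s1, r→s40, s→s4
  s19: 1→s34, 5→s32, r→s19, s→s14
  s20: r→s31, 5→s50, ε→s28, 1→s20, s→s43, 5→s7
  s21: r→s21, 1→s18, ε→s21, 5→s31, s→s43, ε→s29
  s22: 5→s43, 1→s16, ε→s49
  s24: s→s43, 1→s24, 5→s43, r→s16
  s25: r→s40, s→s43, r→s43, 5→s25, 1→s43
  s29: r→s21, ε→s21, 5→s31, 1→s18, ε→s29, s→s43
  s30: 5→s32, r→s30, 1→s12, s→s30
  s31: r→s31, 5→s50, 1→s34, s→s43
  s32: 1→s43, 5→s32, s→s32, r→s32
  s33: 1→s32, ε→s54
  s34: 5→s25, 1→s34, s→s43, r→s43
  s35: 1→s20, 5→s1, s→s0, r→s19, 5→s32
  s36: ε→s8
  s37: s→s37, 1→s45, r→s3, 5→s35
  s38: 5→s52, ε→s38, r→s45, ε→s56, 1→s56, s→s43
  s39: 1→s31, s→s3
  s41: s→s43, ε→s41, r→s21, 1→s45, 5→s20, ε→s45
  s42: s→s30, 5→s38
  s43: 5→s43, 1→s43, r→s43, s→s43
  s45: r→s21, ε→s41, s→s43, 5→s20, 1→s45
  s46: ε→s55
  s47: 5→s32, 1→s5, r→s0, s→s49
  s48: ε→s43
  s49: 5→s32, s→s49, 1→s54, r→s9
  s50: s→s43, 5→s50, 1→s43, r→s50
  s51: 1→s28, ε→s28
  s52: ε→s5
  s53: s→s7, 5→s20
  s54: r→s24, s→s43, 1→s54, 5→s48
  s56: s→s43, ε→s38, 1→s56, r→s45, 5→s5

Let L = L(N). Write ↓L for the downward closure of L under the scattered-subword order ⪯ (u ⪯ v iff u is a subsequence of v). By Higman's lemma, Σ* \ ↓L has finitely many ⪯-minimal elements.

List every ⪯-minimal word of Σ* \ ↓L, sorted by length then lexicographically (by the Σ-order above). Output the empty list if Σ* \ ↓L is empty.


|Q|=57, |F|=30, |δ|=168 (22 ε).
min D↑ (28 st, q0=0, F={7}): 0:r→1,s→0,1→2,5→3 1:r→4,s→1,1→5,5→6 2:r→5,s→7,1→2,5→8 3:r→6,s→9,1→8,5→10 4:r→4,s→4,1→11,5→12 5:r→13,s→7,1→5,5→14 6:r→12,s→15,1→14,5→10 7:r→7,s→7,1→7,5→7 8:r→14,s→7,1→8,5→16 9:r→15,s→17,1→8,5→10 10:r→10,s→10,1→7,5→10 11:r→7,s→7,1→11,5→18 12:r→12,s→19,1→18,5→10 13:r→13,s→7,1→11,5→20 14:r→20,s→7,1→14,5→16 15:r→19,s→21,1→14,5→10 16:r→16,s→7,1→7,5→16 17:r→21,s→17,1→22,5→10 18:r→7,s→7,1→18,5→23 19:r→19,s→24,1→18,5→10 20:r→20,s→7,1→18,5→16 21:r→24,s→21,1→25,5→10 22:r→25,s→7,1→22,5→7 23:r→7,s→7,1→7,5→23 24:r→24,s→24,1→26,5→10 25:r→27,s→7,1→25,5→7 26:r→7,s→7,1→26,5→7 27:r→27,s→7,1→26,5→7 [Hopcroft].
'1s': |S_i|=[39, 26, 2] end={s4,s43} rej; 2/2 single-dels accept.
'551': N↓-sim [39, 28, 9, 1] end={s43} ∉↓L; 3/3 deletions ∈↓L.
'rr1r': N↓-sim [39, 29, 19, 9, 2] end={s40,s43} — reject; 4/4 deletions ∈↓L.
'5ss15': run [39, 28, 24, 12, 6, 2] end={s43,s48} ∉↓L; 5/5 deletions ∈↓L.
4 minimals (antichain).

A = [1s, 551, rr1r, 5ss15].


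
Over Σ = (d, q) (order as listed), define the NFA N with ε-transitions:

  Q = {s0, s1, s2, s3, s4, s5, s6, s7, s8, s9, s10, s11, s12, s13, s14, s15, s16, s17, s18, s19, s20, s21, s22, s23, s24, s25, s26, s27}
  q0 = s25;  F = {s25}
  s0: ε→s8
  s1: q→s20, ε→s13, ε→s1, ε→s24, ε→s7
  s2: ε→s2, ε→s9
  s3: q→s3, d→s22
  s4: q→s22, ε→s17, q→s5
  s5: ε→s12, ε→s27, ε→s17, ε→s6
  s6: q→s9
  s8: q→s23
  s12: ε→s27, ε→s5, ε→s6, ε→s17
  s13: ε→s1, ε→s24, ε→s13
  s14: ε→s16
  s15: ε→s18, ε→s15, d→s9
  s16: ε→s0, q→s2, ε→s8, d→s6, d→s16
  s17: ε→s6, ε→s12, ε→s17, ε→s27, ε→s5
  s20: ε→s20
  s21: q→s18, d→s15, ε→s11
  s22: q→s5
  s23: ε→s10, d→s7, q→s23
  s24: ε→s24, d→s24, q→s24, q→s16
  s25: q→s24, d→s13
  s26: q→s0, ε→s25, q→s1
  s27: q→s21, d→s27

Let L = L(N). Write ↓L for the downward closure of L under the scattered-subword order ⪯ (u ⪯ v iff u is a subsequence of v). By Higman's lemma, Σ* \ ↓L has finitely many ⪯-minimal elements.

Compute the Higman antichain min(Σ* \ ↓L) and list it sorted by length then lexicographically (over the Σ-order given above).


A = [d, q].

|Q|=28, |F|=1, |δ|=59 (34 ε).
min D↑ (2 st, q0=0, F={1}): 0:d→1,q→1 1:d→1,q→1 [Hopcroft].
'd': N↓-sim [14, 13] end={s0,s1,s10,s13,s16,s2,s20,s23,s24,s6,s7,s8,…} ∉↓L; 1/1 deletions ∈↓L.
'q': run [14, 11] end={s0,s10,s16,s2,s20,s23,s24,s6,s7,s8,s9} ∉↓L; 1/1 del acc.
2 words, ⪯-incomp.


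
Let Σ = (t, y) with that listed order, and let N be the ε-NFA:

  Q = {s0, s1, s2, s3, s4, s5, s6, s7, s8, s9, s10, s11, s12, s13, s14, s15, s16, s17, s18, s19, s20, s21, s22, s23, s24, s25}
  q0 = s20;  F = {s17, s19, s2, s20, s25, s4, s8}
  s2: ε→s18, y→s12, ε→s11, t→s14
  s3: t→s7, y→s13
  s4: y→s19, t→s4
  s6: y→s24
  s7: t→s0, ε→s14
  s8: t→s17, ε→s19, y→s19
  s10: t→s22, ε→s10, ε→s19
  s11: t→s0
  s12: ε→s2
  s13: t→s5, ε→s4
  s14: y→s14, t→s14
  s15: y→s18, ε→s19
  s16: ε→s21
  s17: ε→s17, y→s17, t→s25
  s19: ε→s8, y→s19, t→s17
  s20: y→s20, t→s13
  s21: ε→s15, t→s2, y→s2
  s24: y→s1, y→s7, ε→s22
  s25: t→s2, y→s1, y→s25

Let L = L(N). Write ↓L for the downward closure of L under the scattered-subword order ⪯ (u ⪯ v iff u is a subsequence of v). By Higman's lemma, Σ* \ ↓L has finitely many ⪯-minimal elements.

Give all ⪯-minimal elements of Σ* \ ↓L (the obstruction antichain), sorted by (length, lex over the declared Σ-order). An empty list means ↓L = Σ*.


min(Σ*\↓L) = [tytttt].

|Q|=26, |F|=7, |δ|=43 (14 ε).
min D↑ (7 st, q0=0, F={6}): 0:t→1,y→0 1:t→1,y→2 2:t→3,y→2 3:t→4,y→3 4:t→5,y→4 5:t→6,y→5 6:t→6,y→6 (ε-aug+det+¬).
'tytttt': N↓-sim [15, 14, 11, 9, 8, 6, 2] end={s0,s14} ∉↓L; 6/6 deletions ∈↓L.
1 words, ⪯-incomp.


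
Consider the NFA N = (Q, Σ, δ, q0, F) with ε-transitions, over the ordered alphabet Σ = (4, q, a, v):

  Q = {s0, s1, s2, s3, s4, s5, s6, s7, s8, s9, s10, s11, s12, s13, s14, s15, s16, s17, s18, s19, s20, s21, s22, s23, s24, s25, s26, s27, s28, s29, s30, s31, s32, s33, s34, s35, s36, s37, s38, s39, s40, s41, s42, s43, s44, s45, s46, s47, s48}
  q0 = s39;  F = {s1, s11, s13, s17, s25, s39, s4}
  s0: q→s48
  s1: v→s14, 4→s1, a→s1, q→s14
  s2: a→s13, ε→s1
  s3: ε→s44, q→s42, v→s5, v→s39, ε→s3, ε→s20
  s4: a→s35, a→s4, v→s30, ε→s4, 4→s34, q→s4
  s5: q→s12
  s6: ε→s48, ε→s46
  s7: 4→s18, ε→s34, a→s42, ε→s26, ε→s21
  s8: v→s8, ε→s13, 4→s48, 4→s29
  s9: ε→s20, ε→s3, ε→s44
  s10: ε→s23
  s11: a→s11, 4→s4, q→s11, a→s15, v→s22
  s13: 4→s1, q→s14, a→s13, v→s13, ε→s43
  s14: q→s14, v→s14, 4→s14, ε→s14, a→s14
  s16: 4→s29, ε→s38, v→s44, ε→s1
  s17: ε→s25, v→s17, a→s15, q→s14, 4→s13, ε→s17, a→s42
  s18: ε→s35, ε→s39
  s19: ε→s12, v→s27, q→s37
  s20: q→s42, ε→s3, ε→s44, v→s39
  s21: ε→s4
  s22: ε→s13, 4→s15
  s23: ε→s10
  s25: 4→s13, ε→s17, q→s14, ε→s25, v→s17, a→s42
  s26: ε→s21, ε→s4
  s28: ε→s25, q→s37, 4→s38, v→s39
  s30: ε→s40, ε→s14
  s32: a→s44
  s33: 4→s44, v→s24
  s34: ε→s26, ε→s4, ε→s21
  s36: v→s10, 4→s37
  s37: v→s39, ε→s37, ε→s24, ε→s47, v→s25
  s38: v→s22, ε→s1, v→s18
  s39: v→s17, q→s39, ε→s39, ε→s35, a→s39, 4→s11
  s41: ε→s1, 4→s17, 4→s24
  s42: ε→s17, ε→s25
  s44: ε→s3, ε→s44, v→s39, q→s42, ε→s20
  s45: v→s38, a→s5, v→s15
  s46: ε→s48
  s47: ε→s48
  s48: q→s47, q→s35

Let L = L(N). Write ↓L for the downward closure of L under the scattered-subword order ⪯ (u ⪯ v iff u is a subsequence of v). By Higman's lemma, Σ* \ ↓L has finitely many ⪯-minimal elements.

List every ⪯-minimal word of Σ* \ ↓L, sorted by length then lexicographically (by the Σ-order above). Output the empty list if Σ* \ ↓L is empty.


Antichain: [vq, 44v].

|Q|=49, |F|=7, |δ|=127 (53 ε).
min D↑ (7 st, q0=0, F={5}): 0:4→1,q→0,a→0,v→2 1:4→3,q→1,a→1,v→4 2:4→4,q→5,a→2,v→2 3:4→3,q→3,a→3,v→5 4:4→6,q→5,a→4,v→4 5:4→5,q→5,a→5,v→5 6:4→6,q→5,a→6,v→5 (ε-aug+det+¬).
'vq': N↓-sim [18, 11, 1] end={s14} ∉↓L; 2/2 single-dels accept.
'44v': |S_i|=[18, 14, 10, 3] end={s14,s30,s40} — reject; 3/3 deletions ∈↓L.
2 obstructions.


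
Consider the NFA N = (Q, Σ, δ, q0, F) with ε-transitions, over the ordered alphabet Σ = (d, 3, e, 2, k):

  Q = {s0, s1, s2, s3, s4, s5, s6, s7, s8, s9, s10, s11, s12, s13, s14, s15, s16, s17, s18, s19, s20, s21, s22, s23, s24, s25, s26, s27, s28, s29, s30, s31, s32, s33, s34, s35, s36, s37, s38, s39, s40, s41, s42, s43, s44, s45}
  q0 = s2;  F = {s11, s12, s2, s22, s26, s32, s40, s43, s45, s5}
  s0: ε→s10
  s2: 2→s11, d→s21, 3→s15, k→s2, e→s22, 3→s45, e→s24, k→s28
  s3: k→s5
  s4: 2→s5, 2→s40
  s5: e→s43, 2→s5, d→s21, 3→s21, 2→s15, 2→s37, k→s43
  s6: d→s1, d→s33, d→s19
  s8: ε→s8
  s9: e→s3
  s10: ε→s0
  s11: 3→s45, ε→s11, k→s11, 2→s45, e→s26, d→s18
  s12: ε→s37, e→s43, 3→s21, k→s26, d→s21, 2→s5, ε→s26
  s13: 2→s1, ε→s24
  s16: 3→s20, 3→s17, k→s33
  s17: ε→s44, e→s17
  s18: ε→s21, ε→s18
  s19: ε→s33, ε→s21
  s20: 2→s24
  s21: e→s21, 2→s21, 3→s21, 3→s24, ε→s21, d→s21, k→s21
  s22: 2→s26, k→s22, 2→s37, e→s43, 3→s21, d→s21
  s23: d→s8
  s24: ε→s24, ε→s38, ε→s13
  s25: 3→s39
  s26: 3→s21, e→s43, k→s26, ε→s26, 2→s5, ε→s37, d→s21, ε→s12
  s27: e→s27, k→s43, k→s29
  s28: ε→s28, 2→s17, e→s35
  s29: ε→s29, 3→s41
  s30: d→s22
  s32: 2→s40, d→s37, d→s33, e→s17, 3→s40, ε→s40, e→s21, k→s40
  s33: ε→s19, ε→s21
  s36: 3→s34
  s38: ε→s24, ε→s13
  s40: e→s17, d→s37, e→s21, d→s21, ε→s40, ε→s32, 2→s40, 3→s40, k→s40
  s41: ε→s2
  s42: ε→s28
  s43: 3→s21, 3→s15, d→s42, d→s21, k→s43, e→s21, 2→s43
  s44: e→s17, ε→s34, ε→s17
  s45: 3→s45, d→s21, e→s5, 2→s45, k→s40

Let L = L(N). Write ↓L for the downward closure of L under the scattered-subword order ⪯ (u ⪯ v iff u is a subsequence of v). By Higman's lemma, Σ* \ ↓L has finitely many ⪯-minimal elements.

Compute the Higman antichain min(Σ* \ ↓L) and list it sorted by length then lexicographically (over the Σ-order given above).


Antichain: [d, e3, 3ke, eee, 22ke].

|Q|=46, |F|=10, |δ|=124 (32 ε).
min D↑ (9 st, q0=0, F={1}): 0:d→1,3→2,e→3,2→4,k→0 1:d→1,3→1,e→1,2→1,k→1 2:d→1,3→2,e→5,2→2,k→6 3:d→1,3→1,e→7,2→8,k→3 4:d→1,3→2,e→8,2→2,k→4 5:d→1,3→1,e→7,2→5,k→7 6:d→1,3→6,e→1,2→6,k→6 7:d→1,3→1,e→1,2→7,k→7 8:d→1,3→1,e→7,2→5,k→8 [Hopcroft].
'd': |S_i|=[26, 15] end={s1,s13,s17,s18,s19,s21,s24,s28,s33,s34,s35,s37,…} — reject; 1/1 single-dels accept.
'e3': N↓-sim [26, 18, 6] end={s1,s13,s15,s21,s24,s38} rej; 2/2 single-dels accept.
'3ke': |S_i|=[26, 20, 18, 9] end={s1,s13,s17,s21,s24,s34,s35,s38,s44} — reject; 3/3 del acc.
'eee': N↓-sim [26, 18, 13, 9] end={s1,s13,s17,s21,s24,s34,s35,s38,s44} rej; 3/3 deletions ∈↓L.
'22ke': run [26, 24, 20, 18, 9] end={s1,s13,s17,s21,s24,s34,s35,s38,s44} rej; 4/4 single-dels accept.
5 obstructions.


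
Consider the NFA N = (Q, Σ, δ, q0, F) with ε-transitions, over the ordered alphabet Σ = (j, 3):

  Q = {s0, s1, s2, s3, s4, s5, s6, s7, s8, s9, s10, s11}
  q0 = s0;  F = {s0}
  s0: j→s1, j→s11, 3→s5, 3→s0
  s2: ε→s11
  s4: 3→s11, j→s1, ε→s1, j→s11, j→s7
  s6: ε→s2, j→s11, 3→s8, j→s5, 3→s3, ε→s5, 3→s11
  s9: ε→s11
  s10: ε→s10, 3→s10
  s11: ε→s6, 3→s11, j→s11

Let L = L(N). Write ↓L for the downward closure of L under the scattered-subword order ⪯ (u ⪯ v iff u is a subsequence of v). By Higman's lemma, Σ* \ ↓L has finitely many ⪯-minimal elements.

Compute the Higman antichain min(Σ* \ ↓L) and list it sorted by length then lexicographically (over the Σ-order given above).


|Q|=12, |F|=1, |δ|=23 (7 ε).
min D↑ (2 st, q0=0, F={1}): 0:j→1,3→0 1:j→1,3→1 (ε-aug+det+¬).
'j': run [8, 7] end={s1,s11,s2,s3,s5,s6,s8} ∉↓L; 1/1 single-dels accept.
1 words, ⪯-incomp.

A = [j].


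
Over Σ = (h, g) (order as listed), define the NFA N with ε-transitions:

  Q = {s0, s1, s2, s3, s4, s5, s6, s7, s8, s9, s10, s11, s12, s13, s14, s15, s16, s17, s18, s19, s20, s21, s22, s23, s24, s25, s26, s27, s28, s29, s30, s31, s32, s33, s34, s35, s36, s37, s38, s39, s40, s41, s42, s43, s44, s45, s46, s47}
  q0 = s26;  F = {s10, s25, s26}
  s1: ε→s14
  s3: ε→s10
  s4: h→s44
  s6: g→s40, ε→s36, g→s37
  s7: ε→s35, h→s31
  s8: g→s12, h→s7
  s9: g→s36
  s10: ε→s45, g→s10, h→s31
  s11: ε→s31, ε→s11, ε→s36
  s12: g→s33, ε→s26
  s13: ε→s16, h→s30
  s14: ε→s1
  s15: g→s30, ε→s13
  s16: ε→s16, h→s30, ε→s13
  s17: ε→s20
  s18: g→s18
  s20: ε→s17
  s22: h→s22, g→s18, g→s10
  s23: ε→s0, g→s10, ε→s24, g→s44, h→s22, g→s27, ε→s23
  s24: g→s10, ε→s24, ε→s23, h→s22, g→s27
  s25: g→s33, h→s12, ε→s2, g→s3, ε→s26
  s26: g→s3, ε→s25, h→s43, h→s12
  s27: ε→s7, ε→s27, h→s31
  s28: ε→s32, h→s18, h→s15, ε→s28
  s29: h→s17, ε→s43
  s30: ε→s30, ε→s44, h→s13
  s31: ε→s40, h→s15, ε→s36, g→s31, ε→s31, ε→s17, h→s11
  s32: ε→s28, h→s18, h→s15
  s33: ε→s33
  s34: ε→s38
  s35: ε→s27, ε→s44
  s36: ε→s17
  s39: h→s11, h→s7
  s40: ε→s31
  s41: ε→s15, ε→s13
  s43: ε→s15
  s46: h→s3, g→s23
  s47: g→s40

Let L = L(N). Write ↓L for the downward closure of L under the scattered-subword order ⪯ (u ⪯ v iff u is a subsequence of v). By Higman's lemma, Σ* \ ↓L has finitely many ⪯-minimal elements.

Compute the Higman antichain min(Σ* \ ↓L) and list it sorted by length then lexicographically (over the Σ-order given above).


Antichain: [gh].

|Q|=48, |F|=3, |δ|=90 (45 ε).
min D↑ (3 st, q0=0, F={2}): 0:h→0,g→1 1:h→2,g→1 2:h→2,g→2.
'gh': run [20, 15, 11] end={s11,s13,s15,s16,s17,s20,s30,s31,s36,s40,s44} — reject; 2/2 deletions ∈↓L.
1 words, ⪯-incomp.


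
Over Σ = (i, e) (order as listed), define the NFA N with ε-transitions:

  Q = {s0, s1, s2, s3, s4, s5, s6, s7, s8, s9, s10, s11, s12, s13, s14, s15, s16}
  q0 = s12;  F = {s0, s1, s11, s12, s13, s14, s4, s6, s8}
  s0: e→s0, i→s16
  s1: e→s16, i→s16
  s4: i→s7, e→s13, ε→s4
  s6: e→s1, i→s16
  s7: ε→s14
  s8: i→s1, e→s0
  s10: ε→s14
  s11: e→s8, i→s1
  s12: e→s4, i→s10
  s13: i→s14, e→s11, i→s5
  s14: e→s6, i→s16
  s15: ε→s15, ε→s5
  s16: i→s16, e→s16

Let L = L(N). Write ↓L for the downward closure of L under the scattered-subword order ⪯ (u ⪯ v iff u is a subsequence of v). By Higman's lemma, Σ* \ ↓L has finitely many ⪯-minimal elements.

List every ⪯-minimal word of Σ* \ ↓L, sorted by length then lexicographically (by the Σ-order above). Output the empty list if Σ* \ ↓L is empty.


Antichain: [ii, ieee, eeeie, eeeeei].

|Q|=17, |F|=9, |δ|=26 (5 ε).
min D↑ (10 st, q0=0, F={3}): 0:i→1,e→2 1:i→3,e→4 2:i→1,e→5 3:i→3,e→3 4:i→3,e→6 5:i→1,e→7 6:i→3,e→3 7:i→6,e→8 8:i→6,e→9 9:i→3,e→9 (ε-aug+det+¬).
'ii': N↓-sim [13, 7, 1] end={s16} rej; 2/2 single-dels accept.
'ieee': N↓-sim [13, 7, 3, 2, 1] end={s16} — reject; 4/4 deletions ∈↓L.
'eeeie': run [13, 11, 9, 6, 2, 1] end={s16} — reject; 5/5 deletions ∈↓L.
'eeeeei': |S_i|=[13, 11, 9, 6, 4, 2, 1] end={s16} — reject; 6/6 deletions ∈↓L.
4 words, ⪯-incomp.


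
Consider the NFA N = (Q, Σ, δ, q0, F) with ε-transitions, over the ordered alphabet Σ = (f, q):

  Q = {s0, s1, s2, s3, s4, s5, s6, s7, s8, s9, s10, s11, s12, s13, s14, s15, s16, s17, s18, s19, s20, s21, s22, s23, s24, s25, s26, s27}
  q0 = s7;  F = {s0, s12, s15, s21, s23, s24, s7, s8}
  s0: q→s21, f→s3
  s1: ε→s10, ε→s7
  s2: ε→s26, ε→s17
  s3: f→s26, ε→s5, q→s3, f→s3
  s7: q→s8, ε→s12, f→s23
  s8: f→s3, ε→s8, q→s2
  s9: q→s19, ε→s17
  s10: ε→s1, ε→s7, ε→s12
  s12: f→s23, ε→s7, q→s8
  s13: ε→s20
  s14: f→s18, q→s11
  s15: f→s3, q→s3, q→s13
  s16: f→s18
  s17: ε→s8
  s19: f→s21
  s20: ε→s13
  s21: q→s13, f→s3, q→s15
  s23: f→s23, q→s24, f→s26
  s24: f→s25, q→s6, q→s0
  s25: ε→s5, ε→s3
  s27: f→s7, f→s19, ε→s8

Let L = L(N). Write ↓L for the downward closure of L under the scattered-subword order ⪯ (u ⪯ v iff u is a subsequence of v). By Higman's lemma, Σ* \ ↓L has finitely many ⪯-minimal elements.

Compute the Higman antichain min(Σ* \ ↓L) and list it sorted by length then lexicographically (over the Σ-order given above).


min(Σ*\↓L) = [qf, fqqqqq].

|Q|=28, |F|=8, |δ|=48 (18 ε).
min D↑ (8 st, q0=0, F={4}): 0:f→1,q→2 1:f→1,q→3 2:f→4,q→2 3:f→4,q→5 4:f→4,q→4 5:f→4,q→6 6:f→4,q→7 7:f→4,q→4 [Hopcroft].
'qf': run [17, 14, 4] end={s25,s26,s3,s5} ∉↓L; 2/2 deletions ∈↓L.
'fqqqqq': |S_i|=[17, 12, 11, 9, 7, 6, 5] end={s13,s20,s26,s3,s5} — reject; 6/6 del acc.
2 obstructions.


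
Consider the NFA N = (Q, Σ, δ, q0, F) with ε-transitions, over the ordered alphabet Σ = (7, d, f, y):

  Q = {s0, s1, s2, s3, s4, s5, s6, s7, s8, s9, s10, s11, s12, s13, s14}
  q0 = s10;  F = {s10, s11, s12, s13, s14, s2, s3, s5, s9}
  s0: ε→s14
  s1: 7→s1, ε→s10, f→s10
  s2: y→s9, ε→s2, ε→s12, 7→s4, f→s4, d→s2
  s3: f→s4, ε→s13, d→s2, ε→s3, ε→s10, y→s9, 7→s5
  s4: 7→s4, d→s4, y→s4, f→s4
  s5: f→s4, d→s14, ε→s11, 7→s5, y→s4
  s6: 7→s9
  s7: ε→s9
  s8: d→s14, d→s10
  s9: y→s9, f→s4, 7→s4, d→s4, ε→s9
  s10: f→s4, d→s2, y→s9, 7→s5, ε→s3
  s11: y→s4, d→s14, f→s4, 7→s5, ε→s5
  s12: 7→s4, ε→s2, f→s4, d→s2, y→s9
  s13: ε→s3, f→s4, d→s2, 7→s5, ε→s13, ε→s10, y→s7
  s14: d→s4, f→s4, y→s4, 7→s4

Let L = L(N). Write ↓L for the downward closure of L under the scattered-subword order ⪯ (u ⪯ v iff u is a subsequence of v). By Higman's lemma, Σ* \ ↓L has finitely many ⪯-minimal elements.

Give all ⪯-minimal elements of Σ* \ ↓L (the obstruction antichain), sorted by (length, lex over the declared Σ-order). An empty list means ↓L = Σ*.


A = [f, 7y, d7, y7, yd, 7dd].

|Q|=15, |F|=9, |δ|=61 (16 ε).
min D↑ (6 st, q0=0, F={3}): 0:7→1,d→2,f→3,y→4 1:7→1,d→5,f→3,y→3 2:7→3,d→2,f→3,y→4 3:7→3,d→3,f→3,y→3 4:7→3,d→3,f→3,y→4 5:7→3,d→3,f→3,y→3.
'f': N↓-sim [11, 1] end={s4} rej; 1/1 single-dels accept.
'7y': run [11, 4, 1] end={s4} — reject; 2/2 single-dels accept.
'd7': |S_i|=[11, 5, 1] end={s4} — reject; 2/2 deletions ∈↓L.
'y7': N↓-sim [11, 3, 1] end={s4} rej; 2/2 single-dels accept.
'yd': |S_i|=[11, 3, 1] end={s4} rej; 2/2 deletions ∈↓L.
'7dd': N↓-sim [11, 4, 2, 1] end={s4} ∉↓L; 3/3 del acc.
6 words, ⪯-incomp.


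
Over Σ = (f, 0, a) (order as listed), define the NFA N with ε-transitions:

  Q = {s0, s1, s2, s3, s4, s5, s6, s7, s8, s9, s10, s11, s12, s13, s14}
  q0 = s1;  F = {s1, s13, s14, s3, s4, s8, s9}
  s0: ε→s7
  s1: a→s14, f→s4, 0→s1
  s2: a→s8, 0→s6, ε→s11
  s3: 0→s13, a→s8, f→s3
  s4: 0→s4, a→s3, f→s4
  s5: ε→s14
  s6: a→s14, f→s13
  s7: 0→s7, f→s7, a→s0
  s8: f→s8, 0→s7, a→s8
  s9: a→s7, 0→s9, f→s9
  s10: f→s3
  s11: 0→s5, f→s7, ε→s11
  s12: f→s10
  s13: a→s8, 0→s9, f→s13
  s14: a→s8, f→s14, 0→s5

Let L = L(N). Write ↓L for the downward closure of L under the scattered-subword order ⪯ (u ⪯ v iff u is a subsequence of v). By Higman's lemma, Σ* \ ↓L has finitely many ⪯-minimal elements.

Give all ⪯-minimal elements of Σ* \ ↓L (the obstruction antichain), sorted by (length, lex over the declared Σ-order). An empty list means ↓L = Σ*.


min(Σ*\↓L) = [aa0, fa00a].

|Q|=15, |F|=7, |δ|=36 (4 ε).
min D↑ (8 st, q0=0, F={6}): 0:f→1,0→0,a→2 1:f→1,0→1,a→3 2:f→2,0→2,a→4 3:f→3,0→5,a→4 4:f→4,0→6,a→4 5:f→5,0→7,a→4 6:f→6,0→6,a→6 7:f→7,0→7,a→6 (ε-aug+det+¬).
'aa0': |S_i|=[10, 8, 3, 2] end={s0,s7} — reject; 3/3 single-dels accept.
'fa00a': run [10, 9, 6, 5, 3, 2] end={s0,s7} — reject; 5/5 single-dels accept.
2 minimals (antichain).


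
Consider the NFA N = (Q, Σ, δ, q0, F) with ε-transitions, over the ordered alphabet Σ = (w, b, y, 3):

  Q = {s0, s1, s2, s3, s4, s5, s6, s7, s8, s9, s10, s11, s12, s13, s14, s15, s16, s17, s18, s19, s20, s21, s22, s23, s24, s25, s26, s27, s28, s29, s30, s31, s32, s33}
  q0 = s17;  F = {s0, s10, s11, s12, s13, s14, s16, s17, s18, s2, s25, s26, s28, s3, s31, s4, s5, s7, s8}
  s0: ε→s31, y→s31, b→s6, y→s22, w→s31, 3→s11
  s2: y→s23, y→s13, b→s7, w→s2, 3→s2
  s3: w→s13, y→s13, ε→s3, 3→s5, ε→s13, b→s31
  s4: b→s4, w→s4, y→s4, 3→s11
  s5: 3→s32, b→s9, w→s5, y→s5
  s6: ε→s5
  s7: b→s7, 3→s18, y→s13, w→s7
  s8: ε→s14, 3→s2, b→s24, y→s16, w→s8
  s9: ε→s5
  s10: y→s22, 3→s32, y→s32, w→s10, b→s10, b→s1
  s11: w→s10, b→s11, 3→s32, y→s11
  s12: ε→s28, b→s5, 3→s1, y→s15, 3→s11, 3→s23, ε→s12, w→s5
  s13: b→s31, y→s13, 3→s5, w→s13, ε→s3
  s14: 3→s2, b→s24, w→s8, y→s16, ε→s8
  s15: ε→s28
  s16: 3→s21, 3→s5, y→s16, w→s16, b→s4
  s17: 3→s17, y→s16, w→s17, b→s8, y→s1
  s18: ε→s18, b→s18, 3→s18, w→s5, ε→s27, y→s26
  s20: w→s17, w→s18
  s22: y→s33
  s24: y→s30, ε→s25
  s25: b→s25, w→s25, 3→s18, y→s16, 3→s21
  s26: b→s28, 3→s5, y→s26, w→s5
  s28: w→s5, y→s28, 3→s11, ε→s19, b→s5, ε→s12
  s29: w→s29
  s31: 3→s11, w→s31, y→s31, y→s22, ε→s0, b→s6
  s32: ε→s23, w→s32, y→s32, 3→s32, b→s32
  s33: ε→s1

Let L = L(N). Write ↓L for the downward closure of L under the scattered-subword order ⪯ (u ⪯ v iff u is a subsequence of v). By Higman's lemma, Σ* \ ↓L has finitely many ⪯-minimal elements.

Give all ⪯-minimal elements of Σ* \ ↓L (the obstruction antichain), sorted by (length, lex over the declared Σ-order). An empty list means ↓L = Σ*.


Antichain: [y33, bb3w3, yb3wy, b3ybb3].

|Q|=34, |F|=19, |δ|=114 (19 ε).
min D↑ (16 st, q0=0, F={11}): 0:w→0,b→1,y→2,3→0 1:w→1,b→3,y→2,3→4 2:w→2,b→5,y→2,3→6 3:w→3,b→3,y→2,3→7 4:w→4,b→8,y→9,3→4 5:w→5,b→5,y→5,3→10 6:w→6,b→6,y→6,3→11 7:w→6,b→7,y→12,3→7 8:w→8,b→8,y→9,3→7 9:w→9,b→13,y→9,3→6 10:w→14,b→10,y→10,3→11 11:w→11,b→11,y→11,3→11 12:w→6,b→15,y→12,3→6 13:w→13,b→6,y→13,3→10 14:w→14,b→14,y→11,3→11 15:w→6,b→6,y→15,3→10 (ε-aug+det+¬).
'y33': N↓-sim [32, 23, 10, 2] end={s23,s32} ∉↓L; 3/3 del acc.
'bb3w3': run [32, 31, 28, 17, 8, 2] end={s23,s32} ∉↓L; 5/5 single-dels accept.
'yb3wy': N↓-sim [32, 23, 17, 7, 6, 5] end={s1,s22,s23,s32,s33} ∉↓L; 5/5 deletions ∈↓L.
'b3ybb3': N↓-sim [32, 31, 24, 19, 16, 10, 2] end={s23,s32} ∉↓L; 6/6 del acc.
4 minimals (antichain).


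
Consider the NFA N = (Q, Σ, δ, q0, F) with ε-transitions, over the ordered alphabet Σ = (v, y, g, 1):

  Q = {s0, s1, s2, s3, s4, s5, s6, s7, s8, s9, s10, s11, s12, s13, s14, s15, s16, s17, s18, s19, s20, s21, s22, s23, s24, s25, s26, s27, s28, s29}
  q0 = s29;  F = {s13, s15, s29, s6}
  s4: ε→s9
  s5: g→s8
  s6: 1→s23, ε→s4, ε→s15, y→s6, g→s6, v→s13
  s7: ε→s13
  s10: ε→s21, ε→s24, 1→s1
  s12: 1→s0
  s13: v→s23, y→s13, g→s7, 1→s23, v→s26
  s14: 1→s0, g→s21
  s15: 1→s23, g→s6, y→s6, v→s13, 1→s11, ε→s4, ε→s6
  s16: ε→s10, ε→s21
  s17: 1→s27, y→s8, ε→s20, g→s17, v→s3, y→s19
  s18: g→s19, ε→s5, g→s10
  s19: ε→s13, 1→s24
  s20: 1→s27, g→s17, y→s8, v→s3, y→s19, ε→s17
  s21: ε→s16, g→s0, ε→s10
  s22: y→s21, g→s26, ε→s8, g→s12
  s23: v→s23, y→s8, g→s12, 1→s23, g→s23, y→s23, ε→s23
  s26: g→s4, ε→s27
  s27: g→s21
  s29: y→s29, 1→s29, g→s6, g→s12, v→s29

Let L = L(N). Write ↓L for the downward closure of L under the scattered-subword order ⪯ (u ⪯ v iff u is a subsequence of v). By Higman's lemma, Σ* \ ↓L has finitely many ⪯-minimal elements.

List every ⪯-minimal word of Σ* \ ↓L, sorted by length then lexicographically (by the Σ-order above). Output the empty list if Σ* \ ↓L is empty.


A = [g1, gvv].

|Q|=30, |F|=4, |δ|=68 (19 ε).
min D↑ (4 st, q0=0, F={3}): 0:v→0,y→0,g→1,1→0 1:v→2,y→1,g→1,1→3 2:v→3,y→2,g→2,1→3 3:v→3,y→3,g→3,1→3 [Hopcroft].
'g1': N↓-sim [19, 18, 6] end={s0,s1,s11,s12,s23,s8} ∉↓L; 2/2 del acc.
'gvv': run [19, 18, 15, 13] end={s0,s1,s10,s12,s16,s21,s23,s24,s26,s27,s4,s8,…} ∉↓L; 3/3 del acc.
2 words, ⪯-incomp.


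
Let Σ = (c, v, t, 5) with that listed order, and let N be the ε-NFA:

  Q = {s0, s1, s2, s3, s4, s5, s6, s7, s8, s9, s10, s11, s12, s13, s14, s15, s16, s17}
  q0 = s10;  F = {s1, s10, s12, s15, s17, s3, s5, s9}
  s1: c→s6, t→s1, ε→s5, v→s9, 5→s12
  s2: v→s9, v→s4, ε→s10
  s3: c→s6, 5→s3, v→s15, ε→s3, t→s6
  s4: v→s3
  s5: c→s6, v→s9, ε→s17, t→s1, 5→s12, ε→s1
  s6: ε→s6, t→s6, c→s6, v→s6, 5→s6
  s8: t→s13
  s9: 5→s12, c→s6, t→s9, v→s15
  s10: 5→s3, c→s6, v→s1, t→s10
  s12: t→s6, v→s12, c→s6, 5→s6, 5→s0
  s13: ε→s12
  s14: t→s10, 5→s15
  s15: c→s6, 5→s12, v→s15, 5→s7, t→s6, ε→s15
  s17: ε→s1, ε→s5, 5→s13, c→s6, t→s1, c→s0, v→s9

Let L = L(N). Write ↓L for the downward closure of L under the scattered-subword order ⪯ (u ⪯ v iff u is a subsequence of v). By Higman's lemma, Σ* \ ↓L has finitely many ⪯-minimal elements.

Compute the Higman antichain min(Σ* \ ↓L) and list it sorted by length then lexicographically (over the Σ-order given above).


|Q|=18, |F|=8, |δ|=55 (10 ε).
min D↑ (7 st, q0=0, F={1}): 0:c→1,v→2,t→0,5→3 1:c→1,v→1,t→1,5→1 2:c→1,v→4,t→2,5→5 3:c→1,v→6,t→1,5→3 4:c→1,v→6,t→4,5→5 5:c→1,v→5,t→1,5→1 6:c→1,v→6,t→1,5→5 (ε-aug+det+¬).
'c': run [12, 2] end={s0,s6} — reject; 1/1 del acc.
'5t': run [12, 7, 1] end={s6} rej; 2/2 single-dels accept.
'v55': N↓-sim [12, 10, 5, 2] end={s0,s6} ∉↓L; 3/3 del acc.
'vvvt': N↓-sim [12, 10, 6, 5, 1] end={s6} rej; 4/4 single-dels accept.
4 words, ⪯-incomp.

Antichain: [c, 5t, v55, vvvt].


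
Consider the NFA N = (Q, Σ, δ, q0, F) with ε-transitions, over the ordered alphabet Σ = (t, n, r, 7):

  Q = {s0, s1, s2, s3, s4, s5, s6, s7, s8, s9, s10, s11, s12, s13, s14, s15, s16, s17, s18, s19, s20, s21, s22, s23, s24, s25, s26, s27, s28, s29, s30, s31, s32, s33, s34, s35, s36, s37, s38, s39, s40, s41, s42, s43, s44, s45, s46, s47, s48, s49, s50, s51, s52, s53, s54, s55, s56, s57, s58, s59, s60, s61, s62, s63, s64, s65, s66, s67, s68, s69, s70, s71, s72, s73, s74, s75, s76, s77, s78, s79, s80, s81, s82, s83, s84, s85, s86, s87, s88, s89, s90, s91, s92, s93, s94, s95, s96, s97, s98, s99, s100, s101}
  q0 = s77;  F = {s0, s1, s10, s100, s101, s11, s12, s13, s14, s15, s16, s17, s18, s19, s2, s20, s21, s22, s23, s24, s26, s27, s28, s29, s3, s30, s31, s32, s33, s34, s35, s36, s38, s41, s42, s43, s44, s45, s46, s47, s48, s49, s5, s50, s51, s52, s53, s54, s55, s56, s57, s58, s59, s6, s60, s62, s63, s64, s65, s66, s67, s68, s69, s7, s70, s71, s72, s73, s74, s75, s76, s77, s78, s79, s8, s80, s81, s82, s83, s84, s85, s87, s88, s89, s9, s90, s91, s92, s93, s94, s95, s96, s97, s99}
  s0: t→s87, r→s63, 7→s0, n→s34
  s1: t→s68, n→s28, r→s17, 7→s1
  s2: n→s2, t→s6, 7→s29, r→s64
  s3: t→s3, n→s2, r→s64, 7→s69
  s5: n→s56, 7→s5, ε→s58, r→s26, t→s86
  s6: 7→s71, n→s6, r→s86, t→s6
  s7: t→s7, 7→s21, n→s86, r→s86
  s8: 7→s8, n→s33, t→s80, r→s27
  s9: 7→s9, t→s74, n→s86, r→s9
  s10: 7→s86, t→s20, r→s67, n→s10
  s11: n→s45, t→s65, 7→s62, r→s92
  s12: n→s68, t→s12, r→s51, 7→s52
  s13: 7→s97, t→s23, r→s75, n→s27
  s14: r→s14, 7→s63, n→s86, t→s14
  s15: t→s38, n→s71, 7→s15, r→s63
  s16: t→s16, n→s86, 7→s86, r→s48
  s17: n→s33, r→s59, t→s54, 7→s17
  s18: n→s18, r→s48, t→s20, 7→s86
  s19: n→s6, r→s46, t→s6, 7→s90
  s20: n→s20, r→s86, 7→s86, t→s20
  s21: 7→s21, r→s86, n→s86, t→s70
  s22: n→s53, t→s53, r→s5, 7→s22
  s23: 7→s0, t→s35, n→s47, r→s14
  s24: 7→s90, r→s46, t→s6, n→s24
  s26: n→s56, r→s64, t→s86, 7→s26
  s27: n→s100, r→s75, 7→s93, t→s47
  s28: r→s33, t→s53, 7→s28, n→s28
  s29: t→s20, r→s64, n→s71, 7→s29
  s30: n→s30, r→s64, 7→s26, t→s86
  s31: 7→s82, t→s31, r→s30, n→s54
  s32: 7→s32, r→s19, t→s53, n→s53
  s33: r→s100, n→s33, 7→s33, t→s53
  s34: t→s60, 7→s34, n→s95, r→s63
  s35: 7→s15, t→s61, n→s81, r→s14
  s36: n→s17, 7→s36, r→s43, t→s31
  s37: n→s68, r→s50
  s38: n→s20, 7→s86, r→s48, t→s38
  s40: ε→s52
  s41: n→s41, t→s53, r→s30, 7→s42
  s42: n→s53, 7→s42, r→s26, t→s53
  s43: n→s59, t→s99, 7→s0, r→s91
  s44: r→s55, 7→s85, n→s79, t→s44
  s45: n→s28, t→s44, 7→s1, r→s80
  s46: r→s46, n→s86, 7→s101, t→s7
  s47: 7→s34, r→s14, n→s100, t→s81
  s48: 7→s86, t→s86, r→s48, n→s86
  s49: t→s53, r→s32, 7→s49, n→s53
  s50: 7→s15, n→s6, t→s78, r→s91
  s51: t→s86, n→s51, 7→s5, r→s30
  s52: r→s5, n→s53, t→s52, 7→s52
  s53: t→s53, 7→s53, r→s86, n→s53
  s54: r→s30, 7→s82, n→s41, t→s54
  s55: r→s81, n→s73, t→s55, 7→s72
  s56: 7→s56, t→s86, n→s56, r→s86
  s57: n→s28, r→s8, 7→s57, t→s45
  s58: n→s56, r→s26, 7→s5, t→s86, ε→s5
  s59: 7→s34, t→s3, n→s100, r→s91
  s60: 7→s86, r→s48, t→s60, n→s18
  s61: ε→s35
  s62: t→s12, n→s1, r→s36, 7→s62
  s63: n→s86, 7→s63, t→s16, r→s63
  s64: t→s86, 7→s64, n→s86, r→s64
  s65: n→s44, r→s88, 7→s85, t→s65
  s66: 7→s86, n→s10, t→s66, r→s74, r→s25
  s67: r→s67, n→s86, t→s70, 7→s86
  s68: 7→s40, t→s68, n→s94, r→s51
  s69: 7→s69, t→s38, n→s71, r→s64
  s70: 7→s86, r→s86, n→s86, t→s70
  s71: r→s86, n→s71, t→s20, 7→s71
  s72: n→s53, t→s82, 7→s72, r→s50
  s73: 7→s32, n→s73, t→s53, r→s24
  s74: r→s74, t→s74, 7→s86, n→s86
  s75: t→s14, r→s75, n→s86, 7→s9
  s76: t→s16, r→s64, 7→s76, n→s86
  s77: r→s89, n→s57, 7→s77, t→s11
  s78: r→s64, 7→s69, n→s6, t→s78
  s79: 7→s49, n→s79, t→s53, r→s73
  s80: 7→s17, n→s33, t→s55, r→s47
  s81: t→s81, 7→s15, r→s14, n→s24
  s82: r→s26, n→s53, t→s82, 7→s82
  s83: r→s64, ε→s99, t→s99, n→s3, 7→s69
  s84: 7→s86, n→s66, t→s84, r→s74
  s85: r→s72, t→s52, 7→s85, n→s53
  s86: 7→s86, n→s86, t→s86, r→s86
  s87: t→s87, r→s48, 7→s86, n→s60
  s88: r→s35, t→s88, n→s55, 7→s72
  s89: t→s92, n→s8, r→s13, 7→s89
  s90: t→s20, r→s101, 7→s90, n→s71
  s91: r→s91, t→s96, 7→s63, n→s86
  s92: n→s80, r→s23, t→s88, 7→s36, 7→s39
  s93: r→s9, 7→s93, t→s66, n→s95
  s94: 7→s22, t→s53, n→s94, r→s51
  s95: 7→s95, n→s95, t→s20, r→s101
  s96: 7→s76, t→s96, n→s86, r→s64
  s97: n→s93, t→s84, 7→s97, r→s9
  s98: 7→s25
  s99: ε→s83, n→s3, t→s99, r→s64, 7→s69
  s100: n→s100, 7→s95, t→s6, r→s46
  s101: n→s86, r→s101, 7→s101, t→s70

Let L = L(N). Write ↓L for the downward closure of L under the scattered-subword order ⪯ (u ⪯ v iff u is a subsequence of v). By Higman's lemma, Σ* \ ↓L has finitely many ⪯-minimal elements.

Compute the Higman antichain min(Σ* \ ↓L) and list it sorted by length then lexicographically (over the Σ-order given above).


min(Σ*\↓L) = [nntr, rrrn, tt7nr, t7trt, rr7t7].

|Q|=102, |F|=94, |δ|=391 (6 ε).
min D↑ (93 st, q0=0, F={37}): 0:t→1,n→2,r→3,7→0 1:t→4,n→5,r→6,7→7 2:t→5,n→8,r→9,7→2 3:t→6,n→9,r→10,7→3 4:t→4,n→11,r→12,7→13 5:t→11,n→8,r→14,7→15 6:t→12,n→14,r→16,7→17 7:t→18,n→15,r→17,7→7 8:t→19,n→8,r→20,7→8 9:t→14,n→20,r→21,7→9 10:t→16,n→21,r→22,7→23 11:t→11,n→24,r→25,7→13 12:t→12,n→25,r→26,7→27 13:t→28,n→19,r→27,7→13 14:t→25,n→20,r→29,7→30 15:t→31,n→8,r→30,7→15 16:t→26,n→29,r→32,7→33 17:t→34,n→30,r→35,7→17 18:t→18,n→31,r→36,7→28 19:t→19,n→19,r→37,7→19 20:t→19,n→20,r→38,7→20 21:t→29,n→38,r→22,7→39 22:t→32,n→37,r→22,7→40 23:t→41,n→39,r→40,7→23 24:t→19,n→24,r→42,7→43 25:t→25,n→42,r→44,7→27 26:t→26,n→44,r→32,7→45 27:t→46,n→19,r→47,7→27 28:t→28,n→19,r→48,7→28 29:t→44,n→38,r→32,7→49 30:t→50,n→20,r→51,7→30 31:t→31,n→52,r→36,7→28 32:t→32,n→37,r→32,7→53 33:t→54,n→49,r→53,7→33 34:t→34,n→50,r→55,7→46 35:t→56,n→51,r→57,7→33 36:t→37,n→36,r→55,7→48 37:t→37,n→37,r→37,7→37 38:t→58,n→38,r→59,7→60 39:t→61,n→60,r→40,7→39 40:t→62,n→37,r→40,7→40 41:t→41,n→61,r→62,7→37 42:t→19,n→42,r→63,7→64 43:t→19,n→19,r→64,7→43 44:t→44,n→63,r→32,7→45 45:t→65,n→66,r→53,7→45 46:t→46,n→19,r→67,7→46 47:t→68,n→58,r→57,7→45 48:t→37,n→69,r→67,7→48 49:t→70,n→60,r→53,7→49 50:t→50,n→71,r→55,7→46 51:t→72,n→38,r→57,7→49 52:t→19,n→52,r→36,7→73 53:t→74,n→37,r→53,7→53 54:t→54,n→70,r→75,7→37 55:t→37,n→55,r→76,7→67 56:t→56,n→72,r→76,7→77 57:t→78,n→37,r→57,7→53 58:t→58,n→58,r→37,7→66 59:t→79,n→37,r→59,7→80 60:t→81,n→60,r→80,7→60 61:t→61,n→82,r→62,7→37 62:t→62,n→37,r→62,7→37 63:t→58,n→63,r→59,7→83 64:t→19,n→19,r→84,7→64 65:t→65,n→81,r→75,7→37 66:t→81,n→66,r→37,7→66 67:t→37,n→69,r→76,7→67 68:t→68,n→58,r→76,7→77 69:t→37,n→69,r→37,7→69 70:t→70,n→85,r→75,7→37 71:t→19,n→71,r→55,7→86 72:t→72,n→87,r→76,7→77 73:t→19,n→19,r→48,7→73 74:t→74,n→37,r→75,7→37 75:t→37,n→37,r→75,7→37 76:t→37,n→37,r→76,7→76 77:t→65,n→66,r→76,7→77 78:t→78,n→37,r→76,7→88 79:t→79,n→37,r→37,7→89 80:t→90,n→37,r→80,7→80 81:t→81,n→81,r→37,7→37 82:t→81,n→82,r→91,7→37 83:t→81,n→66,r→80,7→83 84:t→58,n→58,r→59,7→83 85:t→81,n→85,r→75,7→37 86:t→19,n→19,r→67,7→86 87:t→58,n→87,r→76,7→92 88:t→74,n→37,r→76,7→88 89:t→90,n→37,r→37,7→89 90:t→90,n→37,r→37,7→37 91:t→90,n→37,r→91,7→37 92:t→81,n→66,r→76,7→92.
'nntr': N↓-sim [99, 77, 38, 8, 1] end={s86} ∉↓L; 4/4 del acc.
'rrrn': run [99, 81, 59, 19, 1] end={s86} ∉↓L; 4/4 single-dels accept.
'tt7nr': |S_i|=[99, 89, 70, 38, 6, 1] end={s86} — reject; 5/5 del acc.
't7trt': N↓-sim [99, 89, 66, 41, 9, 1] end={s86} ∉↓L; 5/5 deletions ∈↓L.
'rr7t7': run [99, 81, 59, 33, 15, 1] end={s86} ∉↓L; 5/5 deletions ∈↓L.
5 obstructions.


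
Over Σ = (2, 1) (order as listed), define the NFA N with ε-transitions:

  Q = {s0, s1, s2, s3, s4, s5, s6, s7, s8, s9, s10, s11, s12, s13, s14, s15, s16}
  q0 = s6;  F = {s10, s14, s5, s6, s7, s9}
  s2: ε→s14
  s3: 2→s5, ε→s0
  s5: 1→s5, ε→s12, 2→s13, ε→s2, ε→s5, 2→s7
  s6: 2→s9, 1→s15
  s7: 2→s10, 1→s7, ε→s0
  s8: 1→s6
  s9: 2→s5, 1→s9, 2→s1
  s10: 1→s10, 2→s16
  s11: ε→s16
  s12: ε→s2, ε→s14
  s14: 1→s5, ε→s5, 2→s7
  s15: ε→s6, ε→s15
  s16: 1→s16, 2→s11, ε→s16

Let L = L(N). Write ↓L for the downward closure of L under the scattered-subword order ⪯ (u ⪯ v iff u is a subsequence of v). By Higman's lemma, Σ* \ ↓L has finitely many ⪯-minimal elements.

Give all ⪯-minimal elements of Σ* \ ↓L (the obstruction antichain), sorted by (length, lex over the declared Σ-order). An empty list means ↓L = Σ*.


|Q|=17, |F|=6, |δ|=31 (13 ε).
min D↑ (6 st, q0=0, F={5}): 0:2→1,1→0 1:2→2,1→1 2:2→3,1→2 3:2→4,1→3 4:2→5,1→4 5:2→5,1→5 [Hopcroft].
'22222': |S_i|=[14, 12, 11, 6, 3, 2] end={s11,s16} rej; 5/5 deletions ∈↓L.
1 obstructions.

Antichain: [22222].


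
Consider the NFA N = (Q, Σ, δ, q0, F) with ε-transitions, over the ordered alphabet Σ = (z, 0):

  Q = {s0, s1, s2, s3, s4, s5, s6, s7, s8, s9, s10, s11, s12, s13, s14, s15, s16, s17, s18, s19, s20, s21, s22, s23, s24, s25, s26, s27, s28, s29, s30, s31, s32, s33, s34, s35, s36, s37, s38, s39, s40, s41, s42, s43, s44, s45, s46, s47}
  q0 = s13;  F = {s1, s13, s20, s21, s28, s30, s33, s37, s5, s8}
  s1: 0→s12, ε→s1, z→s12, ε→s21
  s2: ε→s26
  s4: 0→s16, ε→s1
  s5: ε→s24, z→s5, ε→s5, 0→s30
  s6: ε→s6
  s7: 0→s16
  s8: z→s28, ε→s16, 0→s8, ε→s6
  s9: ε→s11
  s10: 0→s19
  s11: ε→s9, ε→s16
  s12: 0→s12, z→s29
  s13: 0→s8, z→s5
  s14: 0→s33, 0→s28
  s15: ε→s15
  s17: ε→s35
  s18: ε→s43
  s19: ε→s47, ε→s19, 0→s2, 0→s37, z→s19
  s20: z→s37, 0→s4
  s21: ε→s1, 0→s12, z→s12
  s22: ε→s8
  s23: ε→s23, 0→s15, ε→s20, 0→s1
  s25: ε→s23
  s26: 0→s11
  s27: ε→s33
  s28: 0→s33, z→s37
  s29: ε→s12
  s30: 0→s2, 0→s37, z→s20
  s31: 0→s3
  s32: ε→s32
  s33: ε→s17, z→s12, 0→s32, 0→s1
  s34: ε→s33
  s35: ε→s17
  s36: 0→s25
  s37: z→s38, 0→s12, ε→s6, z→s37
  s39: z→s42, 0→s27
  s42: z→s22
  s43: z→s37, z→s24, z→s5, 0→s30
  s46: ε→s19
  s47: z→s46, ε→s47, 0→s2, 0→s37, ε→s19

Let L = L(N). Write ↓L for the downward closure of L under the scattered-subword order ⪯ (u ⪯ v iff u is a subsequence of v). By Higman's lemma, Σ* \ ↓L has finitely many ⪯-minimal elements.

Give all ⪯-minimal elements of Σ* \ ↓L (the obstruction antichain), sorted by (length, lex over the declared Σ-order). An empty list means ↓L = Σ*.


min(Σ*\↓L) = [z000, 0zz0, 0z0z].

|Q|=48, |F|=10, |δ|=80 (32 ε).
min D↑ (10 st, q0=0, F={9}): 0:z→1,0→2 1:z→1,0→3 2:z→4,0→2 3:z→5,0→6 4:z→6,0→7 5:z→6,0→8 6:z→6,0→9 7:z→9,0→8 8:z→9,0→9 9:z→9,0→9 (ε-aug+det+¬).
'z000': N↓-sim [24, 22, 19, 14, 5] end={s11,s12,s16,s29,s9} ∉↓L; 4/4 deletions ∈↓L.
'0zz0': |S_i|=[24, 21, 15, 5, 2] end={s12,s29} rej; 4/4 deletions ∈↓L.
'0z0z': run [24, 21, 15, 10, 2] end={s12,s29} — reject; 4/4 del acc.
3 minimals (antichain).


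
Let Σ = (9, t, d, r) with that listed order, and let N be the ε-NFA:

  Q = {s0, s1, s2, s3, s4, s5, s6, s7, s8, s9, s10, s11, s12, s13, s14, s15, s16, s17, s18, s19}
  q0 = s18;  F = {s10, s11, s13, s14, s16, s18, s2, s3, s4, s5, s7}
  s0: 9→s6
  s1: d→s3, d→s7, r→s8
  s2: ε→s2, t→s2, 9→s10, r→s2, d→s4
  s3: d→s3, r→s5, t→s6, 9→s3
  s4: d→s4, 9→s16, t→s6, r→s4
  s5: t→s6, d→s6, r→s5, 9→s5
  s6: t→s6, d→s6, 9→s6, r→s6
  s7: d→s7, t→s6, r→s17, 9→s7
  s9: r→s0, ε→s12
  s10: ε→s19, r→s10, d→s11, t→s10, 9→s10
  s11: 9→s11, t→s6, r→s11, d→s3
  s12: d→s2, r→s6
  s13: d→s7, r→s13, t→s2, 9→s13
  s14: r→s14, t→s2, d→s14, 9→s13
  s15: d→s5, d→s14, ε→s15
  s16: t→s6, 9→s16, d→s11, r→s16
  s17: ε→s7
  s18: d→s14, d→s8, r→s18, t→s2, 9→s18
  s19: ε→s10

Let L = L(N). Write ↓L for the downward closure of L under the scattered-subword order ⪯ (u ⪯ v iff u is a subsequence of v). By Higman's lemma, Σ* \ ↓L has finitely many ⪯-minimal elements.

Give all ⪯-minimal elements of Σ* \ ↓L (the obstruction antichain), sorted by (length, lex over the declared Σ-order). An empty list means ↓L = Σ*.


|Q|=20, |F|=11, |δ|=64 (6 ε).
min D↑ (12 st, q0=0, F={8}): 0:9→0,t→1,d→2,r→0 1:9→3,t→1,d→4,r→1 2:9→5,t→1,d→2,r→2 3:9→3,t→3,d→6,r→3 4:9→7,t→8,d→4,r→4 5:9→5,t→1,d→9,r→5 6:9→6,t→8,d→10,r→6 7:9→7,t→8,d→6,r→7 8:9→8,t→8,d→8,r→8 9:9→9,t→8,d→9,r→9 10:9→10,t→8,d→10,r→11 11:9→11,t→8,d→8,r→11 (ε-aug+det+¬).
'tdt': N↓-sim [15, 9, 6, 1] end={s6} rej; 3/3 deletions ∈↓L.
'd9dt': |S_i|=[15, 14, 12, 8, 1] end={s6} rej; 4/4 del acc.
't9ddrd': |S_i|=[15, 9, 7, 4, 3, 2, 1] end={s6} ∉↓L; 6/6 single-dels accept.
3 minimals (antichain).

min(Σ*\↓L) = [tdt, d9dt, t9ddrd].
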